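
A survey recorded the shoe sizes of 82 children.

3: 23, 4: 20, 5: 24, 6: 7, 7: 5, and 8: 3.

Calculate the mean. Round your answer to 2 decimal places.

4.51

Values: 3, 4, 5, 6, 7, 8
Σfx = 23×3 + 20×4 + 24×5 + 7×6 + 5×7 + 3×8 = 370
n = Σf = 82
Mean = 370 / 82 = 4.5122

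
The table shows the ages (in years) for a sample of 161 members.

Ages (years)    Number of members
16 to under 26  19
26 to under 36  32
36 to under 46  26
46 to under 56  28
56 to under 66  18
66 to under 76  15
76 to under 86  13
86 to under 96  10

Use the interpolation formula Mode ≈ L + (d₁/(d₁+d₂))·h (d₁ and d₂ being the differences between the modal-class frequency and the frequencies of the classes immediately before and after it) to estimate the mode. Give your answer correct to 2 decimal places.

32.84

Modal class: 26 to under 36 (highest frequency 32).
d₁ = 32 − 19 = 13, d₂ = 32 − 26 = 6
Mode ≈ 26 + (13/(13+6)) × 10 = 26 + 6.8421 = 32.8421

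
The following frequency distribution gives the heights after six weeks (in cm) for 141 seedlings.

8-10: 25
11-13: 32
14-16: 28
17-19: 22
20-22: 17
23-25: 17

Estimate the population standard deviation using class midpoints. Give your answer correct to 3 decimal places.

Midpoints: 9, 12, 15, 18, 21, 24
n = 141, Σfm = 2190, mean = 15.5319
Σfm² = 37350
Σf(m − x̄)² = Σfm² − (Σfm)²/n = 37350 − 2190²/141 = 3335.1064
Population variance = 3335.1064 / 141 = 23.6532
Standard deviation = √23.6532 = 4.8635

4.863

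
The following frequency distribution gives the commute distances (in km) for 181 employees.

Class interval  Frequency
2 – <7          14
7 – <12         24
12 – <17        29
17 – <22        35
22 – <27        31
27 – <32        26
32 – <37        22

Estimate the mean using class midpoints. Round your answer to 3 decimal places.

Midpoints: 4.5, 9.5, 14.5, 19.5, 24.5, 29.5, 34.5
Σfm = 14×4.5 + 24×9.5 + 29×14.5 + 35×19.5 + 31×24.5 + 26×29.5 + 22×34.5 = 3679.5
n = Σf = 181
Mean = 3679.5 / 181 = 20.3287

20.329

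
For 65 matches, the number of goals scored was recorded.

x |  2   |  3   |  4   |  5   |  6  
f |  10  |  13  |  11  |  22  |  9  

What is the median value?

Cumulative frequencies: 10, 23, 34, 56, 65
n = 65, so the median is the value in position (n+1)/2 = 33.
Position 33 falls at value 4.

4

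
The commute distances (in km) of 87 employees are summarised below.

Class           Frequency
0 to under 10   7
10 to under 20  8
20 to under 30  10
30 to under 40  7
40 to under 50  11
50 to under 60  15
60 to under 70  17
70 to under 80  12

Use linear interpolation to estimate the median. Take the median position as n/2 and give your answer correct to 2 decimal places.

Cumulative frequencies: 7, 15, 25, 32, 43, 58, 75, 87
n = 87; position = n/2 = 43.5.
This falls in the class 50 to under 60: L = 50, F = 43, f = 15, h = 10.
Median ≈ 50 + ((43.5 − 43) / 15) × 10 = 50.3333

50.33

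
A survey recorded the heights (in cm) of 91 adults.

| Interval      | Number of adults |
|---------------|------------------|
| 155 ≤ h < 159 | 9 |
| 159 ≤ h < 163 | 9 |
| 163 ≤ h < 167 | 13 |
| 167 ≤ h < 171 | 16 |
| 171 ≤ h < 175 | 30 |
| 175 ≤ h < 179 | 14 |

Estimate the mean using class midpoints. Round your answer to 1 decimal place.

169.0

Midpoints: 157, 161, 165, 169, 173, 177
Σfm = 9×157 + 9×161 + 13×165 + 16×169 + 30×173 + 14×177 = 15379
n = Σf = 91
Mean = 15379 / 91 = 169.0000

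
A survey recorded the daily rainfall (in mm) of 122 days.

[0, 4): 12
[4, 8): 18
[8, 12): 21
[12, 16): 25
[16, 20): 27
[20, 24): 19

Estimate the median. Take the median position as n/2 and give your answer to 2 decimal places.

Cumulative frequencies: 12, 30, 51, 76, 103, 122
n = 122; position = n/2 = 61.
This falls in the class [12, 16): L = 12, F = 51, f = 25, h = 4.
Median ≈ 12 + ((61 − 51) / 25) × 4 = 13.6000

13.60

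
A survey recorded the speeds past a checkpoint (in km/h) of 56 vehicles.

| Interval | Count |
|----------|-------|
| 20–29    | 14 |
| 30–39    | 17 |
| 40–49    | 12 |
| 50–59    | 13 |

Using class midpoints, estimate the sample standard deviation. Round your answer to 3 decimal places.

11.096

Midpoints: 24.5, 34.5, 44.5, 54.5
n = 56, Σfm = 2172, mean = 38.7857
Σfm² = 91014
Σf(m − x̄)² = Σfm² − (Σfm)²/n = 91014 − 2172²/56 = 6771.4286
Sample variance = 6771.4286 / 55 = 123.1169
Standard deviation = √123.1169 = 11.0958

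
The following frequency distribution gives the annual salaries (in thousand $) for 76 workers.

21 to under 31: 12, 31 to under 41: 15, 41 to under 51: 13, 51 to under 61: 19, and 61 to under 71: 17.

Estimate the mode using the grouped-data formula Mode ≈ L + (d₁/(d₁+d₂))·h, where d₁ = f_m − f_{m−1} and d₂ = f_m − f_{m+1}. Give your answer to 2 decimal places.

58.50

Modal class: 51 to under 61 (highest frequency 19).
d₁ = 19 − 13 = 6, d₂ = 19 − 17 = 2
Mode ≈ 51 + (6/(6+2)) × 10 = 51 + 7.5000 = 58.5000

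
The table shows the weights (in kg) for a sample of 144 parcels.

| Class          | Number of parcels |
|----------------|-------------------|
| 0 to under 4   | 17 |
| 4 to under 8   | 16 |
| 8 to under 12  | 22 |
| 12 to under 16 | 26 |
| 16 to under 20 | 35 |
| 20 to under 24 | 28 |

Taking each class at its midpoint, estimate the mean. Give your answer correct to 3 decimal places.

13.611

Midpoints: 2, 6, 10, 14, 18, 22
Σfm = 17×2 + 16×6 + 22×10 + 26×14 + 35×18 + 28×22 = 1960
n = Σf = 144
Mean = 1960 / 144 = 13.6111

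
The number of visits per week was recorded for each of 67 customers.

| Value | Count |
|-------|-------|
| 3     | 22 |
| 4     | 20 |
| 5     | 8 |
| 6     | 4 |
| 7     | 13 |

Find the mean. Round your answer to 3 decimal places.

Values: 3, 4, 5, 6, 7
Σfx = 22×3 + 20×4 + 8×5 + 4×6 + 13×7 = 301
n = Σf = 67
Mean = 301 / 67 = 4.4925

4.493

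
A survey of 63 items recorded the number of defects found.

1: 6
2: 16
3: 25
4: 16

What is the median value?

3

Cumulative frequencies: 6, 22, 47, 63
n = 63, so the median is the value in position (n+1)/2 = 32.
Position 32 falls at value 3.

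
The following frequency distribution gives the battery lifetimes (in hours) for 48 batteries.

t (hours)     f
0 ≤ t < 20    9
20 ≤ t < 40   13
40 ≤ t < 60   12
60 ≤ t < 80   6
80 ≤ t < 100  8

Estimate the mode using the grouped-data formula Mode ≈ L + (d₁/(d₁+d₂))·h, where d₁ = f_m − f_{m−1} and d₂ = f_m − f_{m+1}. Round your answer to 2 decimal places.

36.00

Modal class: 20 ≤ t < 40 (highest frequency 13).
d₁ = 13 − 9 = 4, d₂ = 13 − 12 = 1
Mode ≈ 20 + (4/(4+1)) × 20 = 20 + 16.0000 = 36.0000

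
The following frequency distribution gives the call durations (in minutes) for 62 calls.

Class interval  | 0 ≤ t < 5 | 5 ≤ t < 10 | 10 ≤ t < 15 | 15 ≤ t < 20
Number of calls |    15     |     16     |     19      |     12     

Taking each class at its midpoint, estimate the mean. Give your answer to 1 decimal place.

Midpoints: 2.5, 7.5, 12.5, 17.5
Σfm = 15×2.5 + 16×7.5 + 19×12.5 + 12×17.5 = 605
n = Σf = 62
Mean = 605 / 62 = 9.7581

9.8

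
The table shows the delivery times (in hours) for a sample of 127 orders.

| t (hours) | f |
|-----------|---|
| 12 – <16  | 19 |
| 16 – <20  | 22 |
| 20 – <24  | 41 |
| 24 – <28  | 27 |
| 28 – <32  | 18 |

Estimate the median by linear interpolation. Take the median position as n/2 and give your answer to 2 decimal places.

22.20

Cumulative frequencies: 19, 41, 82, 109, 127
n = 127; position = n/2 = 63.5.
This falls in the class 20 – <24: L = 20, F = 41, f = 41, h = 4.
Median ≈ 20 + ((63.5 − 41) / 41) × 4 = 22.1951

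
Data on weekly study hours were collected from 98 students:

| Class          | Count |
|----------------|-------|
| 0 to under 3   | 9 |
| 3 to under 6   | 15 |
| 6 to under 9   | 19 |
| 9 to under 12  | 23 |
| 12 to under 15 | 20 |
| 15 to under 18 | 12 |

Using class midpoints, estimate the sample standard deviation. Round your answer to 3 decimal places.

Midpoints: 1.5, 4.5, 7.5, 10.5, 13.5, 16.5
n = 98, Σfm = 933, mean = 9.5204
Σfm² = 10840.5
Σf(m − x̄)² = Σfm² − (Σfm)²/n = 10840.5 − 933²/98 = 1957.9592
Sample variance = 1957.9592 / 97 = 20.1851
Standard deviation = √20.1851 = 4.4928

4.493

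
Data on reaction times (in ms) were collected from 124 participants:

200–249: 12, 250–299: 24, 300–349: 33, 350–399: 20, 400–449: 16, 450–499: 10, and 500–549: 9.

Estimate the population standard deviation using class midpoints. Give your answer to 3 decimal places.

Midpoints: 224.5, 274.5, 324.5, 374.5, 424.5, 474.5, 524.5
n = 124, Σfm = 43738, mean = 352.7258
Σfm² = 16303731
Σf(m − x̄)² = Σfm² − (Σfm)²/n = 16303731 − 43738²/124 = 876209.6774
Population variance = 876209.6774 / 124 = 7066.2071
Standard deviation = √7066.2071 = 84.0607

84.061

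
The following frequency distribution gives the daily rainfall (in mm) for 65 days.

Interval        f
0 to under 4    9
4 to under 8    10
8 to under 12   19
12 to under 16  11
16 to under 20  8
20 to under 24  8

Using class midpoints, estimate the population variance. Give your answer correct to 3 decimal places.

37.627

Midpoints: 2, 6, 10, 14, 18, 22
n = 65, Σfm = 742, mean = 11.4154
Σfm² = 10916
Σf(m − x̄)² = Σfm² − (Σfm)²/n = 10916 − 742²/65 = 2445.7846
Population variance = 2445.7846 / 65 = 37.6275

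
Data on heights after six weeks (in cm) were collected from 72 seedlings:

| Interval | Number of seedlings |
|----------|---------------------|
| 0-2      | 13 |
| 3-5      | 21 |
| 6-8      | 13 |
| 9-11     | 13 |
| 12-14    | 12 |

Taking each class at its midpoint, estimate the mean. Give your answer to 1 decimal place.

Midpoints: 1, 4, 7, 10, 13
Σfm = 13×1 + 21×4 + 13×7 + 13×10 + 12×13 = 474
n = Σf = 72
Mean = 474 / 72 = 6.5833

6.6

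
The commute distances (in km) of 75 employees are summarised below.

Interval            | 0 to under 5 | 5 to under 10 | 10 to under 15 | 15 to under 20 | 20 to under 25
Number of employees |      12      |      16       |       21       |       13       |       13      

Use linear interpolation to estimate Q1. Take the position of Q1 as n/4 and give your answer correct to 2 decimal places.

Cumulative frequencies: 12, 28, 49, 62, 75
n = 75; position = n/4 = 18.75.
This falls in the class 5 to under 10: L = 5, F = 12, f = 16, h = 5.
Lower quartile ≈ 5 + ((18.75 − 12) / 16) × 5 = 7.1094

7.11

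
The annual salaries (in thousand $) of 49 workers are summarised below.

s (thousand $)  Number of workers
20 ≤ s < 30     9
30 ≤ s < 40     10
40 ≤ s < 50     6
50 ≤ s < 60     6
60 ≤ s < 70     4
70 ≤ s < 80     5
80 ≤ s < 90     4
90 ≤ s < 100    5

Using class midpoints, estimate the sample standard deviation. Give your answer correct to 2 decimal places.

23.54

Midpoints: 25, 35, 45, 55, 65, 75, 85, 95
n = 49, Σfm = 2625, mean = 53.5714
Σfm² = 167225
Σf(m − x̄)² = Σfm² − (Σfm)²/n = 167225 − 2625²/49 = 26600.0000
Sample variance = 26600.0000 / 48 = 554.1667
Standard deviation = √554.1667 = 23.5407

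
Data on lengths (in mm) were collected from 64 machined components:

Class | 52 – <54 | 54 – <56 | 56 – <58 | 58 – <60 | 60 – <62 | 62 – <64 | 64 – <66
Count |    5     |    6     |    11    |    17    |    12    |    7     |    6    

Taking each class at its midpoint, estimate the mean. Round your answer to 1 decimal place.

59.2

Midpoints: 53, 55, 57, 59, 61, 63, 65
Σfm = 5×53 + 6×55 + 11×57 + 17×59 + 12×61 + 7×63 + 6×65 = 3788
n = Σf = 64
Mean = 3788 / 64 = 59.1875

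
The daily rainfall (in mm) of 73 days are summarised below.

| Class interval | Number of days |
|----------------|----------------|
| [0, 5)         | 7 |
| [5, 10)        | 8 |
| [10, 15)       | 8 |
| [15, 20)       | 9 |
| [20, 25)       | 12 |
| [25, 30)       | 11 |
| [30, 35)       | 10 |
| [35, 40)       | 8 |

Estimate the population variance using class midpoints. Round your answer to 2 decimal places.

Midpoints: 2.5, 7.5, 12.5, 17.5, 22.5, 27.5, 32.5, 37.5
n = 73, Σfm = 1532.5, mean = 20.9932
Σfm² = 40706.25
Σf(m − x̄)² = Σfm² − (Σfm)²/n = 40706.25 − 1532.5²/73 = 8534.2466
Population variance = 8534.2466 / 73 = 116.9075

116.91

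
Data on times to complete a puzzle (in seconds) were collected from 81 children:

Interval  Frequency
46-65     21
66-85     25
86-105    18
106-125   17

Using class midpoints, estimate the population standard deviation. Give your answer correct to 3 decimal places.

Midpoints: 55.5, 75.5, 95.5, 115.5
n = 81, Σfm = 6735.5, mean = 83.1543
Σfm² = 598140.25
Σf(m − x̄)² = Σfm² − (Σfm)²/n = 598140.25 − 6735.5²/81 = 38054.3210
Population variance = 38054.3210 / 81 = 469.8064
Standard deviation = √469.8064 = 21.6750

21.675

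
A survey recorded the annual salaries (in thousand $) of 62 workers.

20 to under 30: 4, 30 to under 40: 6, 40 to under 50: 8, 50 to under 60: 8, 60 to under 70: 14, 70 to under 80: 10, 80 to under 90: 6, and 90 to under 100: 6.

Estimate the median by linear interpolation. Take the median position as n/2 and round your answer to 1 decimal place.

Cumulative frequencies: 4, 10, 18, 26, 40, 50, 56, 62
n = 62; position = n/2 = 31.
This falls in the class 60 to under 70: L = 60, F = 26, f = 14, h = 10.
Median ≈ 60 + ((31 − 26) / 14) × 10 = 63.5714

63.6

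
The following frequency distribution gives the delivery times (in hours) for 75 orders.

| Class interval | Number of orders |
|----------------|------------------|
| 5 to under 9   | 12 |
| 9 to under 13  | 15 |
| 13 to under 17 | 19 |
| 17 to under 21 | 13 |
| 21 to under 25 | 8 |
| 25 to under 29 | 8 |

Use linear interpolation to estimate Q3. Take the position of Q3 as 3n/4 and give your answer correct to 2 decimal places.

Cumulative frequencies: 12, 27, 46, 59, 67, 75
n = 75; position = 3n/4 = 56.25.
This falls in the class 17 to under 21: L = 17, F = 46, f = 13, h = 4.
Upper quartile ≈ 17 + ((56.25 − 46) / 13) × 4 = 20.1538

20.15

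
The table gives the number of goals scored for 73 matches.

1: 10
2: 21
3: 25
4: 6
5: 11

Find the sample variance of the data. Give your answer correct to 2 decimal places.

Values: 1, 2, 3, 4, 5
n = 73, Σfx = 206, mean = 2.8219
Σfx² = 690
Σf(x − x̄)² = Σfx² − (Σfx)²/n = 690 − 206²/73 = 108.6849
Sample variance = 108.6849 / 72 = 1.5095

1.51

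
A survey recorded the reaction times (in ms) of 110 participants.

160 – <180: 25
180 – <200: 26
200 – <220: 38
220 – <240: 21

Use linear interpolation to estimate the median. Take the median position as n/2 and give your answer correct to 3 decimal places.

Cumulative frequencies: 25, 51, 89, 110
n = 110; position = n/2 = 55.
This falls in the class 200 – <220: L = 200, F = 51, f = 38, h = 20.
Median ≈ 200 + ((55 − 51) / 38) × 20 = 202.1053

202.105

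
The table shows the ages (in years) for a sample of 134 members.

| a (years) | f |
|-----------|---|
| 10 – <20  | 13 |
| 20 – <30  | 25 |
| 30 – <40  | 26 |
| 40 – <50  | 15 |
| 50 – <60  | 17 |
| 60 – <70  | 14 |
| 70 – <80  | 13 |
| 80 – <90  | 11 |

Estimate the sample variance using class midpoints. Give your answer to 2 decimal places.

456.95

Midpoints: 15, 25, 35, 45, 55, 65, 75, 85
n = 134, Σfm = 6160, mean = 45.9701
Σfm² = 343950
Σf(m − x̄)² = Σfm² − (Σfm)²/n = 343950 − 6160²/134 = 60773.8806
Sample variance = 60773.8806 / 133 = 456.9465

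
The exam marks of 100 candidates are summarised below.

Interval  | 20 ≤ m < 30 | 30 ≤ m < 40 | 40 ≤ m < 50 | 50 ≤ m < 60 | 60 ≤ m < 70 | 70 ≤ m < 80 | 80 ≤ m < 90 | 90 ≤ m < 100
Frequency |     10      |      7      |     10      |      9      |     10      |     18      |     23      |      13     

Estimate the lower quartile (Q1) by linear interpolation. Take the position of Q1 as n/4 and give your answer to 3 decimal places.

48.000

Cumulative frequencies: 10, 17, 27, 36, 46, 64, 87, 100
n = 100; position = n/4 = 25.
This falls in the class 40 ≤ m < 50: L = 40, F = 17, f = 10, h = 10.
Lower quartile ≈ 40 + ((25 − 17) / 10) × 10 = 48.0000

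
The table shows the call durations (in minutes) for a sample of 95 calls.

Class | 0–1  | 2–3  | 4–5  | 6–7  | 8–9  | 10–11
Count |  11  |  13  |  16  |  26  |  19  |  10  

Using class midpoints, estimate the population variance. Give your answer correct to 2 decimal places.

8.94

Midpoints: 0.5, 2.5, 4.5, 6.5, 8.5, 10.5
n = 95, Σfm = 545.5, mean = 5.7421
Σfm² = 3981.75
Σf(m − x̄)² = Σfm² − (Σfm)²/n = 3981.75 − 545.5²/95 = 849.4316
Population variance = 849.4316 / 95 = 8.9414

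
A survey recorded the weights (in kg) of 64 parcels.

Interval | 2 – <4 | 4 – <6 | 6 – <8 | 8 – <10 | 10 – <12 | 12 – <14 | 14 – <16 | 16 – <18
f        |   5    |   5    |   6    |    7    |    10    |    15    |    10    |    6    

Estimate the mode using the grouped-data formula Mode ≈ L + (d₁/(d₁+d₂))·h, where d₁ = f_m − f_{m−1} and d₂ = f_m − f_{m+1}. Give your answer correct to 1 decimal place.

13.0

Modal class: 12 – <14 (highest frequency 15).
d₁ = 15 − 10 = 5, d₂ = 15 − 10 = 5
Mode ≈ 12 + (5/(5+5)) × 2 = 12 + 1.0000 = 13.0000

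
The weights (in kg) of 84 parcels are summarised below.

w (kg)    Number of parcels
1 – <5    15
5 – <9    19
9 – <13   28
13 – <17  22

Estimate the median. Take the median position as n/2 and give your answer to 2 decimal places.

Cumulative frequencies: 15, 34, 62, 84
n = 84; position = n/2 = 42.
This falls in the class 9 – <13: L = 9, F = 34, f = 28, h = 4.
Median ≈ 9 + ((42 − 34) / 28) × 4 = 10.1429

10.14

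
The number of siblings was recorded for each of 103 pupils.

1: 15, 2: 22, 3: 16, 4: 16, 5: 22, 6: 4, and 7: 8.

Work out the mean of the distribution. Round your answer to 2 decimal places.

3.50

Values: 1, 2, 3, 4, 5, 6, 7
Σfx = 15×1 + 22×2 + 16×3 + 16×4 + 22×5 + 4×6 + 8×7 = 361
n = Σf = 103
Mean = 361 / 103 = 3.5049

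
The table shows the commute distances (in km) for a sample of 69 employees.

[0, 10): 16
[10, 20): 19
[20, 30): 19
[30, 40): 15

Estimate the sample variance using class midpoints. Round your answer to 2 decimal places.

Midpoints: 5, 15, 25, 35
n = 69, Σfm = 1365, mean = 19.7826
Σfm² = 34925
Σf(m − x̄)² = Σfm² − (Σfm)²/n = 34925 − 1365²/69 = 7921.7391
Sample variance = 7921.7391 / 68 = 116.4962

116.50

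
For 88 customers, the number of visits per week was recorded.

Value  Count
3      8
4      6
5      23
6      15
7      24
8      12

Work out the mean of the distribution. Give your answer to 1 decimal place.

Values: 3, 4, 5, 6, 7, 8
Σfx = 8×3 + 6×4 + 23×5 + 15×6 + 24×7 + 12×8 = 517
n = Σf = 88
Mean = 517 / 88 = 5.8750

5.9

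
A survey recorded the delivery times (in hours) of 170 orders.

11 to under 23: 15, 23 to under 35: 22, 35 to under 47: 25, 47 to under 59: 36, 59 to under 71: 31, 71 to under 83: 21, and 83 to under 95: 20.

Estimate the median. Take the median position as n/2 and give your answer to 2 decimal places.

Cumulative frequencies: 15, 37, 62, 98, 129, 150, 170
n = 170; position = n/2 = 85.
This falls in the class 47 to under 59: L = 47, F = 62, f = 36, h = 12.
Median ≈ 47 + ((85 − 62) / 36) × 12 = 54.6667

54.67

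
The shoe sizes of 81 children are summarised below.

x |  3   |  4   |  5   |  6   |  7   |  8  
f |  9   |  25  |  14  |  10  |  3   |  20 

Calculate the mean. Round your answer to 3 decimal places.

Values: 3, 4, 5, 6, 7, 8
Σfx = 9×3 + 25×4 + 14×5 + 10×6 + 3×7 + 20×8 = 438
n = Σf = 81
Mean = 438 / 81 = 5.4074

5.407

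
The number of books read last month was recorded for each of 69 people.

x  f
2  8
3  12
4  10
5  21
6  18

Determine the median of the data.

5

Cumulative frequencies: 8, 20, 30, 51, 69
n = 69, so the median is the value in position (n+1)/2 = 35.
Position 35 falls at value 5.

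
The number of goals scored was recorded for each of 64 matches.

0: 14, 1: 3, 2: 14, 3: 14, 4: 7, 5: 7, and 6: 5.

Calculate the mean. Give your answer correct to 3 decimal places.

Values: 0, 1, 2, 3, 4, 5, 6
Σfx = 14×0 + 3×1 + 14×2 + 14×3 + 7×4 + 7×5 + 5×6 = 166
n = Σf = 64
Mean = 166 / 64 = 2.5938

2.594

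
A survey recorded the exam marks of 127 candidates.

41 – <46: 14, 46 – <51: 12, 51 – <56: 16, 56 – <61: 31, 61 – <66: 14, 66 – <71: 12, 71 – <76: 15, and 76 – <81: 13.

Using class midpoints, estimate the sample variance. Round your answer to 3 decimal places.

113.667

Midpoints: 43.5, 48.5, 53.5, 58.5, 63.5, 68.5, 73.5, 78.5
n = 127, Σfm = 7694.5, mean = 60.5866
Σfm² = 480505.75
Σf(m − x̄)² = Σfm² − (Σfm)²/n = 480505.75 − 7694.5²/127 = 14322.0472
Sample variance = 14322.0472 / 126 = 113.6670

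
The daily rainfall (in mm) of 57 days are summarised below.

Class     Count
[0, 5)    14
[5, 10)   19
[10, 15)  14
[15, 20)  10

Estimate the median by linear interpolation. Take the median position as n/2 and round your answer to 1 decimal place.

Cumulative frequencies: 14, 33, 47, 57
n = 57; position = n/2 = 28.5.
This falls in the class [5, 10): L = 5, F = 14, f = 19, h = 5.
Median ≈ 5 + ((28.5 − 14) / 19) × 5 = 8.8158

8.8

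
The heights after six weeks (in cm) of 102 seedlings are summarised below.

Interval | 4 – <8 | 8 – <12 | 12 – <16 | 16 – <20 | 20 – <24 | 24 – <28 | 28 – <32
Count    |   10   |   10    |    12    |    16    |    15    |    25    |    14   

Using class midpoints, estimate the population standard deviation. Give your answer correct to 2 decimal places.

7.55

Midpoints: 6, 10, 14, 18, 22, 26, 30
n = 102, Σfm = 2016, mean = 19.7647
Σfm² = 45656
Σf(m − x̄)² = Σfm² − (Σfm)²/n = 45656 − 2016²/102 = 5810.3529
Population variance = 5810.3529 / 102 = 56.9642
Standard deviation = √56.9642 = 7.5475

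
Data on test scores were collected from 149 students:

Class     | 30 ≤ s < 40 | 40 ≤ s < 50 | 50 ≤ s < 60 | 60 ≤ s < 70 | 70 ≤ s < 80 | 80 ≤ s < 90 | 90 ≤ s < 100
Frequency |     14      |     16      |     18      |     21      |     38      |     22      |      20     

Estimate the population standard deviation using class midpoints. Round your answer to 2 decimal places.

Midpoints: 35, 45, 55, 65, 75, 85, 95
n = 149, Σfm = 10185, mean = 68.3557
Σfm² = 745925
Σf(m − x̄)² = Σfm² − (Σfm)²/n = 745925 − 10185²/149 = 49722.1477
Population variance = 49722.1477 / 149 = 333.7057
Standard deviation = √333.7057 = 18.2676

18.27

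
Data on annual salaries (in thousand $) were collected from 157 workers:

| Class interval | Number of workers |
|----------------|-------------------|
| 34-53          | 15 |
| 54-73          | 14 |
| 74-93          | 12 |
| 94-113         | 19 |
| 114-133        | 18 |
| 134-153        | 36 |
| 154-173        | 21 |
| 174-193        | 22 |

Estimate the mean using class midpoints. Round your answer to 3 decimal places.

Midpoints: 43.5, 63.5, 83.5, 103.5, 123.5, 143.5, 163.5, 183.5
Σfm = 15×43.5 + 14×63.5 + 12×83.5 + 19×103.5 + 18×123.5 + 36×143.5 + 21×163.5 + 22×183.5 = 19369.5
n = Σf = 157
Mean = 19369.5 / 157 = 123.3726

123.373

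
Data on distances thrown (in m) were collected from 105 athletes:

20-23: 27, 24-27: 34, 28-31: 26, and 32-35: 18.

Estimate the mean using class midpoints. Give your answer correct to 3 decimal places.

Midpoints: 21.5, 25.5, 29.5, 33.5
Σfm = 27×21.5 + 34×25.5 + 26×29.5 + 18×33.5 = 2817.5
n = Σf = 105
Mean = 2817.5 / 105 = 26.8333

26.833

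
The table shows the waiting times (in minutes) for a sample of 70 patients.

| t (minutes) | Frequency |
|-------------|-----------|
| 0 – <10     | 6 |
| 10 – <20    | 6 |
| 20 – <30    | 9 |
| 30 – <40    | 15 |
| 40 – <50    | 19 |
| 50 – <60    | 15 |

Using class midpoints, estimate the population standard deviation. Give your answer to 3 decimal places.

Midpoints: 5, 15, 25, 35, 45, 55
n = 70, Σfm = 2550, mean = 36.4286
Σfm² = 109350
Σf(m − x̄)² = Σfm² − (Σfm)²/n = 109350 − 2550²/70 = 16457.1429
Population variance = 16457.1429 / 70 = 235.1020
Standard deviation = √235.1020 = 15.3330

15.333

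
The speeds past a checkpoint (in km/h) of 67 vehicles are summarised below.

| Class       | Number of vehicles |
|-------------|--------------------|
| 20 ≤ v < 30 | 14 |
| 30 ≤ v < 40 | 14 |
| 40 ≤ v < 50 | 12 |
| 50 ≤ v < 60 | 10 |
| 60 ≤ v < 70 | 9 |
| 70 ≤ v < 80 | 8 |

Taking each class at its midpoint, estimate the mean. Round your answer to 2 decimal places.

46.49

Midpoints: 25, 35, 45, 55, 65, 75
Σfm = 14×25 + 14×35 + 12×45 + 10×55 + 9×65 + 8×75 = 3115
n = Σf = 67
Mean = 3115 / 67 = 46.4925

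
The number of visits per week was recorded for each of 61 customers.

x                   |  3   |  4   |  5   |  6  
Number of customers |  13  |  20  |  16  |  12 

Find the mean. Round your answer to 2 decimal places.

4.44

Values: 3, 4, 5, 6
Σfx = 13×3 + 20×4 + 16×5 + 12×6 = 271
n = Σf = 61
Mean = 271 / 61 = 4.4426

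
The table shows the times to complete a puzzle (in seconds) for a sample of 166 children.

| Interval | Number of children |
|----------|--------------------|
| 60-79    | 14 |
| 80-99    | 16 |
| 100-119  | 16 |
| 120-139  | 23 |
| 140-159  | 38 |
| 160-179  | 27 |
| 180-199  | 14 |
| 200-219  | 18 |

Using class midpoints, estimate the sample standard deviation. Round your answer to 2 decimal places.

Midpoints: 69.5, 89.5, 109.5, 129.5, 149.5, 169.5, 189.5, 209.5
n = 166, Σfm = 23817, mean = 143.4759
Σfm² = 3691141.5
Σf(m − x̄)² = Σfm² − (Σfm)²/n = 3691141.5 − 23817²/166 = 273975.9036
Sample variance = 273975.9036 / 165 = 1660.4600
Standard deviation = √1660.4600 = 40.7487

40.75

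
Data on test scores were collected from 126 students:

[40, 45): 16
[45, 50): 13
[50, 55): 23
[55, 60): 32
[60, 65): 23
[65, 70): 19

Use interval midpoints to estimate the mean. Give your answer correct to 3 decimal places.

56.071

Midpoints: 42.5, 47.5, 52.5, 57.5, 62.5, 67.5
Σfm = 16×42.5 + 13×47.5 + 23×52.5 + 32×57.5 + 23×62.5 + 19×67.5 = 7065
n = Σf = 126
Mean = 7065 / 126 = 56.0714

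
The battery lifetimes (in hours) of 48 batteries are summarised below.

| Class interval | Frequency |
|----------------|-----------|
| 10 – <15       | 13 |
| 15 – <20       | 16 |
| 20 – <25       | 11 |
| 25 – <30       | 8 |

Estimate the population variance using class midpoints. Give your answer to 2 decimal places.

27.04

Midpoints: 12.5, 17.5, 22.5, 27.5
n = 48, Σfm = 910, mean = 18.9583
Σfm² = 18550
Σf(m − x̄)² = Σfm² − (Σfm)²/n = 18550 − 910²/48 = 1297.9167
Population variance = 1297.9167 / 48 = 27.0399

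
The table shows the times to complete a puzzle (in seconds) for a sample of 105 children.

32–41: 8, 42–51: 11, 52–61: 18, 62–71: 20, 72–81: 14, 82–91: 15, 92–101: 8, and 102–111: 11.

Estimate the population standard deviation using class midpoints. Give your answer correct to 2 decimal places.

Midpoints: 36.5, 46.5, 56.5, 66.5, 76.5, 86.5, 96.5, 106.5
n = 105, Σfm = 7462.5, mean = 71.0714
Σfm² = 573776.25
Σf(m − x̄)² = Σfm² − (Σfm)²/n = 573776.25 − 7462.5²/105 = 43405.7143
Population variance = 43405.7143 / 105 = 413.3878
Standard deviation = √413.3878 = 20.3319

20.33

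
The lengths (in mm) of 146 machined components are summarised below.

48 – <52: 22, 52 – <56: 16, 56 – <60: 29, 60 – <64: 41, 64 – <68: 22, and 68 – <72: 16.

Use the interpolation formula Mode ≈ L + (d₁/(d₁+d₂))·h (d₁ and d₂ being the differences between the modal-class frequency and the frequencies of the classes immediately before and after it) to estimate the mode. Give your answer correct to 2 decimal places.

Modal class: 60 – <64 (highest frequency 41).
d₁ = 41 − 29 = 12, d₂ = 41 − 22 = 19
Mode ≈ 60 + (12/(12+19)) × 4 = 60 + 1.5484 = 61.5484

61.55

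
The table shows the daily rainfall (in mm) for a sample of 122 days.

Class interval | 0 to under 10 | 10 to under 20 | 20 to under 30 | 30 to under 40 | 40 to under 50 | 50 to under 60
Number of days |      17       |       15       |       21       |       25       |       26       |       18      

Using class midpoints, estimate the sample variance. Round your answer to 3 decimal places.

Midpoints: 5, 15, 25, 35, 45, 55
n = 122, Σfm = 3870, mean = 31.7213
Σfm² = 154650
Σf(m − x̄)² = Σfm² − (Σfm)²/n = 154650 − 3870²/122 = 31888.5246
Sample variance = 31888.5246 / 121 = 263.5415

263.542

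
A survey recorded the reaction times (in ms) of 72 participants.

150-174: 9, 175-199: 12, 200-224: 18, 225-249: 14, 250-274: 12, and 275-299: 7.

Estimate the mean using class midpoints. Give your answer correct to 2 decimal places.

Midpoints: 162, 187, 212, 237, 262, 287
Σfm = 9×162 + 12×187 + 18×212 + 14×237 + 12×262 + 7×287 = 15989
n = Σf = 72
Mean = 15989 / 72 = 222.0694

222.07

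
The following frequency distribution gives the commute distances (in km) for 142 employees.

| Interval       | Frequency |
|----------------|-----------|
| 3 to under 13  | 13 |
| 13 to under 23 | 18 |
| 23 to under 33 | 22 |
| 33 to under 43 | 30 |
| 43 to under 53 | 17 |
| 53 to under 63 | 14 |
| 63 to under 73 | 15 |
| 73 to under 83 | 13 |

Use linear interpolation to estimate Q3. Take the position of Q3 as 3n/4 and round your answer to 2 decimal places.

Cumulative frequencies: 13, 31, 53, 83, 100, 114, 129, 142
n = 142; position = 3n/4 = 106.5.
This falls in the class 53 to under 63: L = 53, F = 100, f = 14, h = 10.
Upper quartile ≈ 53 + ((106.5 − 100) / 14) × 10 = 57.6429

57.64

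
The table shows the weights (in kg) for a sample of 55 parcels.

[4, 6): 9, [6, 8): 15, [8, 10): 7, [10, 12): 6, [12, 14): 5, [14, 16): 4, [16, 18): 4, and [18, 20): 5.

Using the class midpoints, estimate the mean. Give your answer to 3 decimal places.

Midpoints: 5, 7, 9, 11, 13, 15, 17, 19
Σfm = 9×5 + 15×7 + 7×9 + 6×11 + 5×13 + 4×15 + 4×17 + 5×19 = 567
n = Σf = 55
Mean = 567 / 55 = 10.3091

10.309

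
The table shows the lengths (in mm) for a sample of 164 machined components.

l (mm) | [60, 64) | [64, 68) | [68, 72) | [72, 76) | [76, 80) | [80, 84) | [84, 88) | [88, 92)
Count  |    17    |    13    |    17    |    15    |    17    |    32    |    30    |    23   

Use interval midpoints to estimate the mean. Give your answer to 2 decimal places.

Midpoints: 62, 66, 70, 74, 78, 82, 86, 90
Σfm = 17×62 + 13×66 + 17×70 + 15×74 + 17×78 + 32×82 + 30×86 + 23×90 = 12812
n = Σf = 164
Mean = 12812 / 164 = 78.1220

78.12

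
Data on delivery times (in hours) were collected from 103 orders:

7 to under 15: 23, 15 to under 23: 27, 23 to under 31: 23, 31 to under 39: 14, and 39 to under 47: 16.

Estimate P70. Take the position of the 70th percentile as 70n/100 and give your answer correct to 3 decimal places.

Cumulative frequencies: 23, 50, 73, 87, 103
n = 103; position = 70n/100 = 72.1.
This falls in the class 23 to under 31: L = 23, F = 50, f = 23, h = 8.
70th percentile ≈ 23 + ((72.1 − 50) / 23) × 8 = 30.6870

30.687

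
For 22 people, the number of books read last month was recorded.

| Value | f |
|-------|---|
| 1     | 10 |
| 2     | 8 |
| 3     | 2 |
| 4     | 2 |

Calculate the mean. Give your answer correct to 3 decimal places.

Values: 1, 2, 3, 4
Σfx = 10×1 + 8×2 + 2×3 + 2×4 = 40
n = Σf = 22
Mean = 40 / 22 = 1.8182

1.818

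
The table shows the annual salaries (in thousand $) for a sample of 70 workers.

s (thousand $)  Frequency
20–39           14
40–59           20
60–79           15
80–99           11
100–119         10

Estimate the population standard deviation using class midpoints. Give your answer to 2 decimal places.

Midpoints: 29.5, 49.5, 69.5, 89.5, 109.5
n = 70, Σfm = 4525, mean = 64.6429
Σfm² = 341657.5
Σf(m − x̄)² = Σfm² − (Σfm)²/n = 341657.5 − 4525²/70 = 49148.5714
Population variance = 49148.5714 / 70 = 702.1224
Standard deviation = √702.1224 = 26.4976

26.50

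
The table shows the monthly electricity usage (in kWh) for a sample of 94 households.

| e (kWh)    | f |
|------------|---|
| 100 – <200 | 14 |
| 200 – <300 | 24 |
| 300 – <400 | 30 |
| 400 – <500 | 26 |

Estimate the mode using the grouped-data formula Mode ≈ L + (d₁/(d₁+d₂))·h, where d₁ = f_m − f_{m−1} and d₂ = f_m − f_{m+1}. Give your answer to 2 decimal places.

Modal class: 300 – <400 (highest frequency 30).
d₁ = 30 − 24 = 6, d₂ = 30 − 26 = 4
Mode ≈ 300 + (6/(6+4)) × 100 = 300 + 60.0000 = 360.0000

360.00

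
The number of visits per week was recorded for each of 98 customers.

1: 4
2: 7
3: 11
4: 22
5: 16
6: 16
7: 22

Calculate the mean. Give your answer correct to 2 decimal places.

4.79

Values: 1, 2, 3, 4, 5, 6, 7
Σfx = 4×1 + 7×2 + 11×3 + 22×4 + 16×5 + 16×6 + 22×7 = 469
n = Σf = 98
Mean = 469 / 98 = 4.7857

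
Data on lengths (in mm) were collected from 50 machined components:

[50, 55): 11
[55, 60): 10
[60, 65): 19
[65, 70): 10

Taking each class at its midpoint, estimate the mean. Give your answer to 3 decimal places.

60.300

Midpoints: 52.5, 57.5, 62.5, 67.5
Σfm = 11×52.5 + 10×57.5 + 19×62.5 + 10×67.5 = 3015
n = Σf = 50
Mean = 3015 / 50 = 60.3000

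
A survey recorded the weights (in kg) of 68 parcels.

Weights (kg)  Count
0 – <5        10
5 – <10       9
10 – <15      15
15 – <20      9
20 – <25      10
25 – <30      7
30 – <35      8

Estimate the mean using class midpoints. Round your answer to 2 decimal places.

Midpoints: 2.5, 7.5, 12.5, 17.5, 22.5, 27.5, 32.5
Σfm = 10×2.5 + 9×7.5 + 15×12.5 + 9×17.5 + 10×22.5 + 7×27.5 + 8×32.5 = 1115
n = Σf = 68
Mean = 1115 / 68 = 16.3971

16.40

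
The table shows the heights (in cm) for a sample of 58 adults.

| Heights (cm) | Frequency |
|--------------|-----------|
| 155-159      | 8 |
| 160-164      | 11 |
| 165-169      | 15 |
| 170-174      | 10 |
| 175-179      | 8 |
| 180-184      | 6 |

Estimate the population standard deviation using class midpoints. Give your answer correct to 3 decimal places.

7.600

Midpoints: 157, 162, 167, 172, 177, 182
n = 58, Σfm = 9771, mean = 168.4655
Σfm² = 1649427
Σf(m − x̄)² = Σfm² − (Σfm)²/n = 1649427 − 9771²/58 = 3350.4310
Population variance = 3350.4310 / 58 = 57.7661
Standard deviation = √57.7661 = 7.6004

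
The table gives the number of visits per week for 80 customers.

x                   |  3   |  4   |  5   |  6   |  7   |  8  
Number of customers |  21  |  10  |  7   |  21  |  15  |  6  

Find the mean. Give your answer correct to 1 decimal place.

5.2

Values: 3, 4, 5, 6, 7, 8
Σfx = 21×3 + 10×4 + 7×5 + 21×6 + 15×7 + 6×8 = 417
n = Σf = 80
Mean = 417 / 80 = 5.2125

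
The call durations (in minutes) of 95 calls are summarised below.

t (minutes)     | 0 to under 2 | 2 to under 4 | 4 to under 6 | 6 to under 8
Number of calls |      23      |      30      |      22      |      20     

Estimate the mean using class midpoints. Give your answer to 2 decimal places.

Midpoints: 1, 3, 5, 7
Σfm = 23×1 + 30×3 + 22×5 + 20×7 = 363
n = Σf = 95
Mean = 363 / 95 = 3.8211

3.82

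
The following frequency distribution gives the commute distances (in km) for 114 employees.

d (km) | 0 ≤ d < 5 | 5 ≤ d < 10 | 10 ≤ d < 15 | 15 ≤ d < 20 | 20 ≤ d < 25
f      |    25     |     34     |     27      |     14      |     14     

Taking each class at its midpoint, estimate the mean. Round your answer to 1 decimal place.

10.7

Midpoints: 2.5, 7.5, 12.5, 17.5, 22.5
Σfm = 25×2.5 + 34×7.5 + 27×12.5 + 14×17.5 + 14×22.5 = 1215
n = Σf = 114
Mean = 1215 / 114 = 10.6579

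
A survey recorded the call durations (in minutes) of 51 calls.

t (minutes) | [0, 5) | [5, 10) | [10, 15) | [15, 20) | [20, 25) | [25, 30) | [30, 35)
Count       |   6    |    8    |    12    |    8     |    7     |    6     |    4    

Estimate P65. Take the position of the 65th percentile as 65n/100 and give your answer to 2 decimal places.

19.47

Cumulative frequencies: 6, 14, 26, 34, 41, 47, 51
n = 51; position = 65n/100 = 33.15.
This falls in the class [15, 20): L = 15, F = 26, f = 8, h = 5.
65th percentile ≈ 15 + ((33.15 − 26) / 8) × 5 = 19.4688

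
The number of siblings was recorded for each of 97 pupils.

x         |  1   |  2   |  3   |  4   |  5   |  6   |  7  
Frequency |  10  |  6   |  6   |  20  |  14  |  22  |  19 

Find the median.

5

Cumulative frequencies: 10, 16, 22, 42, 56, 78, 97
n = 97, so the median is the value in position (n+1)/2 = 49.
Position 49 falls at value 5.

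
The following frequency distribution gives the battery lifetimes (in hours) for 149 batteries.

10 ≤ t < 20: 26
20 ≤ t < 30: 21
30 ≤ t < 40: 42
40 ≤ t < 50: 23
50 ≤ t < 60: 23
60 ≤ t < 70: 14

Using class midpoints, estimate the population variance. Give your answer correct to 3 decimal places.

239.133

Midpoints: 15, 25, 35, 45, 55, 65
n = 149, Σfm = 5595, mean = 37.5503
Σfm² = 245725
Σf(m − x̄)² = Σfm² − (Σfm)²/n = 245725 − 5595²/149 = 35630.8725
Population variance = 35630.8725 / 149 = 239.1334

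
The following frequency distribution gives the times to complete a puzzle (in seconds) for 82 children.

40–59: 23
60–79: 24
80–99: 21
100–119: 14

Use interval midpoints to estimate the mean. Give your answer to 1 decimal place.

75.8

Midpoints: 49.5, 69.5, 89.5, 109.5
Σfm = 23×49.5 + 24×69.5 + 21×89.5 + 14×109.5 = 6219
n = Σf = 82
Mean = 6219 / 82 = 75.8415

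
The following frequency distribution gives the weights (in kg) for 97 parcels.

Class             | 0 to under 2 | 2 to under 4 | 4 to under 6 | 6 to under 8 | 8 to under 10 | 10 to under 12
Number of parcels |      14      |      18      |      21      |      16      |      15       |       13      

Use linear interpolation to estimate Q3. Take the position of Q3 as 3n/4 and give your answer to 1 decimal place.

8.5

Cumulative frequencies: 14, 32, 53, 69, 84, 97
n = 97; position = 3n/4 = 72.75.
This falls in the class 8 to under 10: L = 8, F = 69, f = 15, h = 2.
Upper quartile ≈ 8 + ((72.75 − 69) / 15) × 2 = 8.5000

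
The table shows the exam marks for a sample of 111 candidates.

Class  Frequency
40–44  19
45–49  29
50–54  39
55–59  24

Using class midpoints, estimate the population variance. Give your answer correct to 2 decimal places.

25.30

Midpoints: 42, 47, 52, 57
n = 111, Σfm = 5557, mean = 50.0631
Σfm² = 281009
Σf(m − x̄)² = Σfm² − (Σfm)²/n = 281009 − 5557²/111 = 2808.5586
Population variance = 2808.5586 / 111 = 25.3023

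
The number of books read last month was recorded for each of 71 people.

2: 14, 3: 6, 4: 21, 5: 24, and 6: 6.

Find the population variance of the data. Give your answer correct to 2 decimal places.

Values: 2, 3, 4, 5, 6
n = 71, Σfx = 286, mean = 4.0282
Σfx² = 1262
Σf(x − x̄)² = Σfx² − (Σfx)²/n = 1262 − 286²/71 = 109.9437
Population variance = 109.9437 / 71 = 1.5485

1.55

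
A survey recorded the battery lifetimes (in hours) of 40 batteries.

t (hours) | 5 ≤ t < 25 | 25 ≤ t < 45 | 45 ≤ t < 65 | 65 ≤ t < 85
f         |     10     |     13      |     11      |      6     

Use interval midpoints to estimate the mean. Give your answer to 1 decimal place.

Midpoints: 15, 35, 55, 75
Σfm = 10×15 + 13×35 + 11×55 + 6×75 = 1660
n = Σf = 40
Mean = 1660 / 40 = 41.5000

41.5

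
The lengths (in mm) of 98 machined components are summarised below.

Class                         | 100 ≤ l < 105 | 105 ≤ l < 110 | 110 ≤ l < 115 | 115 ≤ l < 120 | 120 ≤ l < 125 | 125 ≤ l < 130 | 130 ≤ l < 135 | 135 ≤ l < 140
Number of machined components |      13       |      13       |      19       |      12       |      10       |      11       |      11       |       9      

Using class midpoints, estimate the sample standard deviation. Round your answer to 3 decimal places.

11.146

Midpoints: 102.5, 107.5, 112.5, 117.5, 122.5, 127.5, 132.5, 137.5
n = 98, Σfm = 11600, mean = 118.3673
Σfm² = 1385112.5
Σf(m − x̄)² = Σfm² − (Σfm)²/n = 1385112.5 − 11600²/98 = 12051.2755
Sample variance = 12051.2755 / 97 = 124.2400
Standard deviation = √124.2400 = 11.1463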